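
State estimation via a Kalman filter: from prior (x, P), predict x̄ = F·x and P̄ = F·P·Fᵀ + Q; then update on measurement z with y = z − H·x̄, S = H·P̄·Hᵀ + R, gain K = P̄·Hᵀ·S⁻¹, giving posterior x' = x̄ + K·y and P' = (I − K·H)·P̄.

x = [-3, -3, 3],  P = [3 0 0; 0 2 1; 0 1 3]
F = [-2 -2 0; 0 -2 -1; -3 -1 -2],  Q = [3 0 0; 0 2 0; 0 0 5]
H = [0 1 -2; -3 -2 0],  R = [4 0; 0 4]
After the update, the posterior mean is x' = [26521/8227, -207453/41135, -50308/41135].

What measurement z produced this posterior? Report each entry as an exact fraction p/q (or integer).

x̄ = F·x = [12, 3, 6]
P̄ = F·P·Fᵀ + Q = [23 10 26; 10 17 15; 26 15 50]
S = H·P̄·Hᵀ + R = [161 152; 152 399]
K = P̄·Hᵀ·S⁻¹ = [-34/433 -1589/8227; 239/2165 -8328/41135; -921/2165 -4468/41135]
x' − x̄ = [-72203/8227, -330858/41135, -297118/41135] = K·y
y = (KᵀK)⁻¹·Kᵀ·(x' − x̄) = [6, 43]
z = y + H·x̄ = [6, 43] + [-9, -42] = [-3, 1]

z = [-3, 1]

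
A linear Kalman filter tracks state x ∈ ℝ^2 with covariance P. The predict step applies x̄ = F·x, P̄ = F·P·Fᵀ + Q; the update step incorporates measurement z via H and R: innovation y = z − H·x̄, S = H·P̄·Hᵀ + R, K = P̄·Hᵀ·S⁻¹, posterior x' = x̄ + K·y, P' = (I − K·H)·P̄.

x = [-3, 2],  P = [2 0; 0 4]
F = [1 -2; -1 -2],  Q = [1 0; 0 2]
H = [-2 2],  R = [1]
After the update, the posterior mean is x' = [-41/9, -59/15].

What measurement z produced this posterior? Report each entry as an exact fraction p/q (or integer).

z = [1]

x̄ = F·x = [-7, -1]
P̄ = F·P·Fᵀ + Q = [19 14; 14 20]
S = H·P̄·Hᵀ + R = [45]
K = P̄·Hᵀ·S⁻¹ = [-2/9; 4/15]
x' − x̄ = [22/9, -44/15] = K·y
y = (KᵀK)⁻¹·Kᵀ·(x' − x̄) = [-11]
z = y + H·x̄ = [-11] + [12] = [1]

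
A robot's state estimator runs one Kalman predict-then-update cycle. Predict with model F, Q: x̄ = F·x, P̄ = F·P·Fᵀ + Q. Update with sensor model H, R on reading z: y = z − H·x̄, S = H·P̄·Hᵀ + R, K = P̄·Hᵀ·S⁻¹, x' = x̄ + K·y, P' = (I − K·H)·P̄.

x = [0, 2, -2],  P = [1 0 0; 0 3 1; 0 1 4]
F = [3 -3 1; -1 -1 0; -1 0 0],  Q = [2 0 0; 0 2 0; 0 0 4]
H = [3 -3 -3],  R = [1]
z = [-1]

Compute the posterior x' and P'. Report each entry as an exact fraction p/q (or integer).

x̄ = F·x = [-8, -2, 0]
P̄ = F·P·Fᵀ + Q = [36 5 -3; 5 6 1; -3 1 5]
y = z − H·x̄ = [17]
S = H·P̄·Hᵀ + R = [406]
K = P̄·Hᵀ·S⁻¹ = [51/203; -3/203; -27/406]
x' = x̄ + K·y = [-757/203, -457/203, -459/406]
P' = (I − K·H)·P̄ = [2106/203 1321/203 768/203; 1321/203 1200/203 122/203; 768/203 122/203 1301/406]

x' = [-757/203, -457/203, -459/406]
P' = [2106/203 1321/203 768/203; 1321/203 1200/203 122/203; 768/203 122/203 1301/406]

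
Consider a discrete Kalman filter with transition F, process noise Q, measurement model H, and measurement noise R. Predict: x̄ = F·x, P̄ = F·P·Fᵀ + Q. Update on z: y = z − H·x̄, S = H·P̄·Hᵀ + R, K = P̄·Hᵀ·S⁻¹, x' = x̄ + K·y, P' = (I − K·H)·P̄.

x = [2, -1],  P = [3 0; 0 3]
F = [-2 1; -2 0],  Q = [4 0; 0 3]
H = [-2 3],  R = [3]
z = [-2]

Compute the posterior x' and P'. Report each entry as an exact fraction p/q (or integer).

x̄ = F·x = [-5, -4]
P̄ = F·P·Fᵀ + Q = [19 12; 12 15]
y = z − H·x̄ = [0]
S = H·P̄·Hᵀ + R = [70]
K = P̄·Hᵀ·S⁻¹ = [-1/35; 3/10]
x' = x̄ + K·y = [-5, -4]
P' = (I − K·H)·P̄ = [663/35 63/5; 63/5 87/10]

x' = [-5, -4]
P' = [663/35 63/5; 63/5 87/10]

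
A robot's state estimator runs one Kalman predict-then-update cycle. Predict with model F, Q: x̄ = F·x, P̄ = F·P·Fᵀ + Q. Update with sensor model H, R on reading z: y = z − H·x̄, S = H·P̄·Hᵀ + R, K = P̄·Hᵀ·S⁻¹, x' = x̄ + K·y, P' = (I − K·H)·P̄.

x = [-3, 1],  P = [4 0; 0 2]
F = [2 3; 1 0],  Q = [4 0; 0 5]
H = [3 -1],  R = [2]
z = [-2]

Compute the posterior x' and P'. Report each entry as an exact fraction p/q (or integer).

x̄ = F·x = [-3, -3]
P̄ = F·P·Fᵀ + Q = [38 8; 8 9]
y = z − H·x̄ = [4]
S = H·P̄·Hᵀ + R = [305]
K = P̄·Hᵀ·S⁻¹ = [106/305; 3/61]
x' = x̄ + K·y = [-491/305, -171/61]
P' = (I − K·H)·P̄ = [354/305 170/61; 170/61 504/61]

x' = [-491/305, -171/61]
P' = [354/305 170/61; 170/61 504/61]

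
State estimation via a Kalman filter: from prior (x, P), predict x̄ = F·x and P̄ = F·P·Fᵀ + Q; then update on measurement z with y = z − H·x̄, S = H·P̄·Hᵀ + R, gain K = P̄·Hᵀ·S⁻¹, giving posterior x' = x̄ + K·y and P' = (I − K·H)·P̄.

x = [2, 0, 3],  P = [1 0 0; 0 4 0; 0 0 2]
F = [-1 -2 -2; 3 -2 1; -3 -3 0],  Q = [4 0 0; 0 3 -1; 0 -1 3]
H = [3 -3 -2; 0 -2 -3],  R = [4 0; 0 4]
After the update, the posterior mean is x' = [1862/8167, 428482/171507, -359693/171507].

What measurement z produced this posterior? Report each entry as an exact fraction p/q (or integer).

x̄ = F·x = [-8, 9, -6]
P̄ = F·P·Fᵀ + Q = [29 9 27; 9 30 14; 27 14 48]
S = H·P̄·Hᵀ + R = [409 353; 353 724]
K = P̄·Hᵀ·S⁻¹ = [1871/8167 -2029/8167; -29878/171507 -9595/171507; 19448/171507 -50227/171507]
x' − x̄ = [67198/8167, -1115081/171507, 669349/171507] = K·y
y = (KᵀK)⁻¹·Kᵀ·(x' − x̄) = [37, 1]
z = y + H·x̄ = [37, 1] + [-39, 0] = [-2, 1]

z = [-2, 1]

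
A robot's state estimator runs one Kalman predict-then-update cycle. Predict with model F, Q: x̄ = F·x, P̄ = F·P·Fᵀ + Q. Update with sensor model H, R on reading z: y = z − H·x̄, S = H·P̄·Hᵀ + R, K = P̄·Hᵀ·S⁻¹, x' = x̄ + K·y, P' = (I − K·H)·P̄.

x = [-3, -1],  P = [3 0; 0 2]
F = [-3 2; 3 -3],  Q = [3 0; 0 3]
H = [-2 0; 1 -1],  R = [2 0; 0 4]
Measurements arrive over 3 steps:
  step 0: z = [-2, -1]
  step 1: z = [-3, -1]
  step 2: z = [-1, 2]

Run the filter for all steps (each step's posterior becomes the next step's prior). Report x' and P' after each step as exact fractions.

step 0: x̄ = F·x = [7, -6]
step 0: P̄ = F·P·Fᵀ + Q = [38 -39; -39 48]
step 0: y = z − H·x̄ = [12, -14]
step 0: S = H·P̄·Hᵀ + R = [154 -154; -154 168]
step 0: K = P̄·Hᵀ·S⁻¹ = [-65/154 1/14; -3/22 -9/14]
step 0: x' = x̄ + K·y = [72/77, 15/11]
step 0: P' = (I − K·H)·P̄ = [65/154 3/22; 3/22 417/154]
step 1: x̄ = F·x = [-6/77, -9/7]
step 1: P̄ = F·P·Fᵀ + Q = [2463/154 -18; -18 201/7]
step 1: y = z − H·x̄ = [-243/77, -170/77]
step 1: S = H·P̄·Hᵀ + R = [5080/77 -5235/77; -5235/77 13045/154]
step 1: K = P̄·Hᵀ·S⁻¹ = [-42951/104165 7329/104165; -2727/20833 -68388/104165]
step 1: x' = x̄ + K·y = [111249/104165, 12018/20833]
step 1: P' = (I − K·H)·P̄ = [42951/104165 2727/20833; 2727/20833 287187/104165]
step 2: x̄ = F·x = [-213567/104165, 153477/104165]
step 2: P̄ = F·P·Fᵀ + Q = [1684182/104165 -1905156/104165; -1905156/104165 3038307/104165]
step 2: y = z − H·x̄ = [-531299/104165, 575374/104165]
step 2: S = H·P̄·Hᵀ + R = [6945058/104165 -7178676/104165; -7178676/104165 8949461/104165]
step 2: K = P̄·Hᵀ·S⁻¹ = [-105082026/254911357 17946690/254911357; -33295266/254911357 -167514087/254911357]
step 2: x' = x̄ + K·y = [112469451/254911357, -379882671/254911357]
step 2: P' = (I − K·H)·P̄ = [105082026/254911357 33295266/254911357; 33295266/254911357 703351614/254911357]

step 0: x' = [72/77, 15/11], P' = [65/154 3/22; 3/22 417/154]
step 1: x' = [111249/104165, 12018/20833], P' = [42951/104165 2727/20833; 2727/20833 287187/104165]
step 2: x' = [112469451/254911357, -379882671/254911357], P' = [105082026/254911357 33295266/254911357; 33295266/254911357 703351614/254911357]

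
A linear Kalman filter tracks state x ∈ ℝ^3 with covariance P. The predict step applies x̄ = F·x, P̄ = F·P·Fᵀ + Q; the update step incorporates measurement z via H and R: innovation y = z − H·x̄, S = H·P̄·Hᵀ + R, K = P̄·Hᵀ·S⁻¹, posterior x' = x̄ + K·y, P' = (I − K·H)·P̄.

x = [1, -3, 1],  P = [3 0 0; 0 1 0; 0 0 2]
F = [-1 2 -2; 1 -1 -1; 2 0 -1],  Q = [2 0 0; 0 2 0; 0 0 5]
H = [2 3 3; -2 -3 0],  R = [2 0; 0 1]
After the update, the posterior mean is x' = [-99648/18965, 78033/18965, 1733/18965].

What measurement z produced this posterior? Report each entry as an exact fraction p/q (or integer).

x̄ = F·x = [-9, 3, 1]
P̄ = F·P·Fᵀ + Q = [17 -1 -2; -1 8 8; -2 8 19]
S = H·P̄·Hᵀ + R = [421 -188; -188 129]
K = P̄·Hᵀ·S⁻¹ = [-2603/18965 -8351/18965; 1798/18965 -614/18965; 6173/18965 6056/18965]
x' − x̄ = [71037/18965, 21138/18965, -17232/18965] = K·y
y = (KᵀK)⁻¹·Kᵀ·(x' − x̄) = [8, -11]
z = y + H·x̄ = [8, -11] + [-6, 9] = [2, -2]

z = [2, -2]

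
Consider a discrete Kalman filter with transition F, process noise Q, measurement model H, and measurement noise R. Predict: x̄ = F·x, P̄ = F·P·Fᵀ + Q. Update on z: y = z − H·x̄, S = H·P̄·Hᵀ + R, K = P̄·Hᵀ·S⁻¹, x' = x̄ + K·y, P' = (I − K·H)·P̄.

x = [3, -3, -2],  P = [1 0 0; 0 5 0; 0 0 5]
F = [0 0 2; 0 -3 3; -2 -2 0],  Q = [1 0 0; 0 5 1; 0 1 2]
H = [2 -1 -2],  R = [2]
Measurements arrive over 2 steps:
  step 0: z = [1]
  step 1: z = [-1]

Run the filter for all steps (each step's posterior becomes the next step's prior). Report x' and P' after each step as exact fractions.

step 0: x' = [-1012/289, -297/289, -996/289], P' = [5925/289 9834/289 996/289; 9834/289 18046/289 908/289; 996/289 908/289 625/289]
step 1: x' = [-5102316/778855, -11194593/778855, 10445/9163], P' = [6639867/778855 13680526/778855 -2490/9163; 13680526/778855 32439258/778855 -27114/9163; -2490/9163 -27114/9163 1663/1078]

step 0: x̄ = F·x = [-4, 3, 0]
step 0: P̄ = F·P·Fᵀ + Q = [21 30 0; 30 95 31; 0 31 26]
step 0: y = z − H·x̄ = [12]
step 0: S = H·P̄·Hᵀ + R = [289]
step 0: K = P̄·Hᵀ·S⁻¹ = [12/289; -97/289; -83/289]
step 0: x' = x̄ + K·y = [-1012/289, -297/289, -996/289]
step 0: P' = (I − K·H)·P̄ = [5925/289 9834/289 996/289; 9834/289 18046/289 908/289; 996/289 908/289 625/289]
step 1: x̄ = F·x = [-1992/289, -2097/289, 154/17]
step 1: P̄ = F·P·Fᵀ + Q = [2789/289 -1698/289 -448/17; -1698/289 153140/289 9185/17; -448/17 9185/17 606]
step 1: y = z − H·x̄ = [402/17]
step 1: S = H·P̄·Hᵀ + R = [5390]
step 1: K = P̄·Hᵀ·S⁻¹ = [662/45815; -13789/45815; -361/1078]
step 1: x' = x̄ + K·y = [-5102316/778855, -11194593/778855, 10445/9163]
step 1: P' = (I − K·H)·P̄ = [6639867/778855 13680526/778855 -2490/9163; 13680526/778855 32439258/778855 -27114/9163; -2490/9163 -27114/9163 1663/1078]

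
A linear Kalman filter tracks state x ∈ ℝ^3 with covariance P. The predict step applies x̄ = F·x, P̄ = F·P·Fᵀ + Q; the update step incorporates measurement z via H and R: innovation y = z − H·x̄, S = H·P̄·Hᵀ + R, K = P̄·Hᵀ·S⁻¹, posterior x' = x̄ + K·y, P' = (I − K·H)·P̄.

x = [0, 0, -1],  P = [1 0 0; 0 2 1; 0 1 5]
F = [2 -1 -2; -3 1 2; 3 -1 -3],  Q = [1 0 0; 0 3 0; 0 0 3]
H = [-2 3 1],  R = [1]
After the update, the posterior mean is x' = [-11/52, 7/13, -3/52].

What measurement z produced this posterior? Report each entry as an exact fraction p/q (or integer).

x̄ = F·x = [2, -2, 3]
P̄ = F·P·Fᵀ + Q = [31 -32 43; -32 38 -46; 43 -46 65]
S = H·P̄·Hᵀ + R = [468]
K = P̄·Hᵀ·S⁻¹ = [-115/468; 11/39; -53/156]
x' − x̄ = [-115/52, 33/13, -159/52] = K·y
y = (KᵀK)⁻¹·Kᵀ·(x' − x̄) = [9]
z = y + H·x̄ = [9] + [-7] = [2]

z = [2]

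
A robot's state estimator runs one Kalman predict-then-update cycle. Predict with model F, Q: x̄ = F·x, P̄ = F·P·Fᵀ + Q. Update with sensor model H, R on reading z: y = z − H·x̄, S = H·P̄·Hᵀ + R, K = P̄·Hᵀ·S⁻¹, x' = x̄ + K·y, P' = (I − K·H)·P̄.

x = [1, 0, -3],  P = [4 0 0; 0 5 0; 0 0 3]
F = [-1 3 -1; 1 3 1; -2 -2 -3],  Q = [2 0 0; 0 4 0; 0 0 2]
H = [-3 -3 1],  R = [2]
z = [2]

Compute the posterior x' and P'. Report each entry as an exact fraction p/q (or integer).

x' = [5647/2101, -2557/2101, 13482/2101]
P' = [29933/2101 -15243/2101 43492/2101; -15243/2101 9415/2101 -18142/2101; 43492/2101 -18142/2101 76540/2101]

x̄ = F·x = [2, -2, 7]
P̄ = F·P·Fᵀ + Q = [54 38 -13; 38 56 -47; -13 -47 65]
y = z − H·x̄ = [-5]
S = H·P̄·Hᵀ + R = [2101]
K = P̄·Hᵀ·S⁻¹ = [-289/2101; -329/2101; 245/2101]
x' = x̄ + K·y = [5647/2101, -2557/2101, 13482/2101]
P' = (I − K·H)·P̄ = [29933/2101 -15243/2101 43492/2101; -15243/2101 9415/2101 -18142/2101; 43492/2101 -18142/2101 76540/2101]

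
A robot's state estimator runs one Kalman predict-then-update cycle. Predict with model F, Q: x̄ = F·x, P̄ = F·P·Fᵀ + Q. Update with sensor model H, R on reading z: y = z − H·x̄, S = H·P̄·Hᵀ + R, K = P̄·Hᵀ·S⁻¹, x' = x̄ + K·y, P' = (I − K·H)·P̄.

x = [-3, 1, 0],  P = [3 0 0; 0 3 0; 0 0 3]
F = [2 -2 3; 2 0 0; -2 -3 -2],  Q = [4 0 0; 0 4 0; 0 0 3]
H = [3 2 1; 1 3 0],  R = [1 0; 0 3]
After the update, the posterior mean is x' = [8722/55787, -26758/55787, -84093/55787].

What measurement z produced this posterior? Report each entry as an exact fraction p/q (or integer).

x̄ = F·x = [-8, -6, 3]
P̄ = F·P·Fᵀ + Q = [55 12 -12; 12 16 -12; -12 -12 54]
S = H·P̄·Hᵀ + R = [638 345; 345 274]
K = P̄·Hᵀ·S⁻¹ = [17103/55787 -3007/55787; -5356/55787 18960/55787; 14916/55787 -28554/55787]
x' − x̄ = [455018/55787, 307964/55787, -251454/55787] = K·y
y = (KᵀK)⁻¹·Kᵀ·(x' − x̄) = [31, 25]
z = y + H·x̄ = [31, 25] + [-33, -26] = [-2, -1]

z = [-2, -1]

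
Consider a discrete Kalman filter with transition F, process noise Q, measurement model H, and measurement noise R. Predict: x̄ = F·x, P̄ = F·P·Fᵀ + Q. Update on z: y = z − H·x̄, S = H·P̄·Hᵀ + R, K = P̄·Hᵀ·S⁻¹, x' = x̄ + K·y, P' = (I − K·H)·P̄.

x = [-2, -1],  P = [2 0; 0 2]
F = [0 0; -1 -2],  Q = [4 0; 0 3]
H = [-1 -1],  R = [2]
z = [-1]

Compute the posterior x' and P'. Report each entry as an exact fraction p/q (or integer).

x' = [-12/19, 37/19]
P' = [60/19 -52/19; -52/19 78/19]

x̄ = F·x = [0, 4]
P̄ = F·P·Fᵀ + Q = [4 0; 0 13]
y = z − H·x̄ = [3]
S = H·P̄·Hᵀ + R = [19]
K = P̄·Hᵀ·S⁻¹ = [-4/19; -13/19]
x' = x̄ + K·y = [-12/19, 37/19]
P' = (I − K·H)·P̄ = [60/19 -52/19; -52/19 78/19]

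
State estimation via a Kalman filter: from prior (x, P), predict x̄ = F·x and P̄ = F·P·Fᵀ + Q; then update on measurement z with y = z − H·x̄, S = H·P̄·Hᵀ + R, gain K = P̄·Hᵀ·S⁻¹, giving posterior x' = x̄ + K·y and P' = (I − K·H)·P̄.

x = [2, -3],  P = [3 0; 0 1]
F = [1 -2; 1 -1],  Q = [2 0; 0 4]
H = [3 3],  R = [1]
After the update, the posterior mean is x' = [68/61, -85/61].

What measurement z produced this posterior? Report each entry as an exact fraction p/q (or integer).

x̄ = F·x = [8, 5]
P̄ = F·P·Fᵀ + Q = [9 5; 5 8]
S = H·P̄·Hᵀ + R = [244]
K = P̄·Hᵀ·S⁻¹ = [21/122; 39/244]
x' − x̄ = [-420/61, -390/61] = K·y
y = (KᵀK)⁻¹·Kᵀ·(x' − x̄) = [-40]
z = y + H·x̄ = [-40] + [39] = [-1]

z = [-1]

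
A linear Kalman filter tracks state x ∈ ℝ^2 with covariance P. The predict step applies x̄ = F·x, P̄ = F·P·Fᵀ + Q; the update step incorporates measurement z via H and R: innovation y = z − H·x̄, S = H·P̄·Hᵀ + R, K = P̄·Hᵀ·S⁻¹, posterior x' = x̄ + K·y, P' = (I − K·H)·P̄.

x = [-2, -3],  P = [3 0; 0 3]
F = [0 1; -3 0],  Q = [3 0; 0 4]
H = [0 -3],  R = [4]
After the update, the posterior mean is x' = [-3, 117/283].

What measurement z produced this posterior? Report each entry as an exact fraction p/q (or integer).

z = [-1]

x̄ = F·x = [-3, 6]
P̄ = F·P·Fᵀ + Q = [6 0; 0 31]
S = H·P̄·Hᵀ + R = [283]
K = P̄·Hᵀ·S⁻¹ = [0; -93/283]
x' − x̄ = [0, -1581/283] = K·y
y = (KᵀK)⁻¹·Kᵀ·(x' − x̄) = [17]
z = y + H·x̄ = [17] + [-18] = [-1]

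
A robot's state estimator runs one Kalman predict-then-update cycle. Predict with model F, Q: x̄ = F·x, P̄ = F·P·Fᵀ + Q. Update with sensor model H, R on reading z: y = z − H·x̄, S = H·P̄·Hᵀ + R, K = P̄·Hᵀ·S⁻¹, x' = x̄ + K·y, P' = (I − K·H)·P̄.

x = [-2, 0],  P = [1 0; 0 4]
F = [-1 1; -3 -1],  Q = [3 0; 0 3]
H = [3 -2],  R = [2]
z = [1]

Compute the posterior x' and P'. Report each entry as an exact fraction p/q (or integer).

x̄ = F·x = [2, 6]
P̄ = F·P·Fᵀ + Q = [8 -1; -1 16]
y = z − H·x̄ = [7]
S = H·P̄·Hᵀ + R = [150]
K = P̄·Hᵀ·S⁻¹ = [13/75; -7/30]
x' = x̄ + K·y = [241/75, 131/30]
P' = (I − K·H)·P̄ = [262/75 76/15; 76/15 47/6]

x' = [241/75, 131/30]
P' = [262/75 76/15; 76/15 47/6]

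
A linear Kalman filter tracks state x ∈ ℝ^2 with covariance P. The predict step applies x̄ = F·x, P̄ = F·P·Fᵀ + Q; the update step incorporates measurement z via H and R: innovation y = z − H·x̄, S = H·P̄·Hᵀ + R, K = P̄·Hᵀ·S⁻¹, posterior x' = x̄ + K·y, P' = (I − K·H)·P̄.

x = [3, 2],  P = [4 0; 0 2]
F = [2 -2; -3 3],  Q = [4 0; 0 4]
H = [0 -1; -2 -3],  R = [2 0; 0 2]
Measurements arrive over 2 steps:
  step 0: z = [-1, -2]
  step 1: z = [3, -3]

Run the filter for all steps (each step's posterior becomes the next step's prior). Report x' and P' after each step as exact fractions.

step 0: x̄ = F·x = [2, -3]
step 0: P̄ = F·P·Fᵀ + Q = [28 -36; -36 58]
step 0: y = z − H·x̄ = [-4, -7]
step 0: S = H·P̄·Hᵀ + R = [60 102; 102 204]
step 0: K = P̄·Hᵀ·S⁻¹ = [10/9 -46/153; -7/9 -1/9]
step 0: x' = x̄ + K·y = [-52/153, 8/9]
step 0: P' = (I − K·H)·P̄ = [556/153 -20/9; -20/9 14/9]
step 1: x̄ = F·x = [-376/153, 188/51]
step 1: P̄ = F·P·Fᵀ + Q = [6508/153 -2948/51; -2948/51 1542/17]
step 1: y = z − H·x̄ = [341/51, 481/153]
step 1: S = H·P̄·Hᵀ + R = [1576/17 7982/51; 7982/51 45112/153]
step 1: K = P̄·Hᵀ·S⁻¹ = [41022/36197 -10930/36197; -86035/108591 -3991/36197]
step 1: x' = x̄ + K·y = [150968/36197, -70866/36197]
step 1: P' = (I − K·H)·P̄ = [133996/36197 -82044/36197; -82044/36197 172070/108591]

step 0: x' = [-52/153, 8/9], P' = [556/153 -20/9; -20/9 14/9]
step 1: x' = [150968/36197, -70866/36197], P' = [133996/36197 -82044/36197; -82044/36197 172070/108591]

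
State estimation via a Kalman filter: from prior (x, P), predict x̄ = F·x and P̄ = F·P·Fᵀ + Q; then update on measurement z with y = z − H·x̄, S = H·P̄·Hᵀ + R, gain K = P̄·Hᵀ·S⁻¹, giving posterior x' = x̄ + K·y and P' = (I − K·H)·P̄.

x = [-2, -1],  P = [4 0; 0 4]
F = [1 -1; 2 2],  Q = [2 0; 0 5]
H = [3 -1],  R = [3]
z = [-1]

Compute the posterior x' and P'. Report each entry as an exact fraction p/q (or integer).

x̄ = F·x = [-1, -6]
P̄ = F·P·Fᵀ + Q = [10 0; 0 37]
y = z − H·x̄ = [-4]
S = H·P̄·Hᵀ + R = [130]
K = P̄·Hᵀ·S⁻¹ = [3/13; -37/130]
x' = x̄ + K·y = [-25/13, -316/65]
P' = (I − K·H)·P̄ = [40/13 111/13; 111/13 3441/130]

x' = [-25/13, -316/65]
P' = [40/13 111/13; 111/13 3441/130]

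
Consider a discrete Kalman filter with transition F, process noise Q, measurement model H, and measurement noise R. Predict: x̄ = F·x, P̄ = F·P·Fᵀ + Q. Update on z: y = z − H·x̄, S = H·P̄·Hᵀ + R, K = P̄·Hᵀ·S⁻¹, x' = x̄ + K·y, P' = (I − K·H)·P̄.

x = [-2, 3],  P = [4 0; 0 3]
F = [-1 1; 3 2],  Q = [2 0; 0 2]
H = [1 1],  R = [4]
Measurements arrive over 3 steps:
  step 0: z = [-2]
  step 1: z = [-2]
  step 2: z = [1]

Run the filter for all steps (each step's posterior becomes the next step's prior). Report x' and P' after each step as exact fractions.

step 0: x̄ = F·x = [5, 0]
step 0: P̄ = F·P·Fᵀ + Q = [9 -6; -6 50]
step 0: y = z − H·x̄ = [-7]
step 0: S = H·P̄·Hᵀ + R = [51]
step 0: K = P̄·Hᵀ·S⁻¹ = [1/17; 44/51]
step 0: x' = x̄ + K·y = [78/17, -308/51]
step 0: P' = (I − K·H)·P̄ = [150/17 -146/17; -146/17 614/51]
step 1: x̄ = F·x = [-542/51, 86/51]
step 1: P̄ = F·P·Fᵀ + Q = [2042/51 -560/51; -560/51 1352/51]
step 1: y = z − H·x̄ = [118/17]
step 1: S = H·P̄·Hᵀ + R = [826/17]
step 1: K = P̄·Hᵀ·S⁻¹ = [247/413; 132/413]
step 1: x' = x̄ + K·y = [-136/21, 82/21]
step 1: P' = (I − K·H)·P̄ = [28076/1239 -25112/1239; -25112/1239 26696/1239]
step 2: x̄ = F·x = [218/21, -244/21]
step 2: P̄ = F·P·Fᵀ + Q = [107474/1239 -55948/1239; -55948/1239 60602/1239]
step 2: y = z − H·x̄ = [47/21]
step 2: S = H·P̄·Hᵀ + R = [61136/1239]
step 2: K = P̄·Hᵀ·S⁻¹ = [25763/30568; 2327/30568]
step 2: x' = x̄ + K·y = [374985/30568, -349963/30568]
step 2: P' = (I − K·H)·P̄ = [790073/15284 -738547/15284; -738547/15284 743201/15284]

step 0: x' = [78/17, -308/51], P' = [150/17 -146/17; -146/17 614/51]
step 1: x' = [-136/21, 82/21], P' = [28076/1239 -25112/1239; -25112/1239 26696/1239]
step 2: x' = [374985/30568, -349963/30568], P' = [790073/15284 -738547/15284; -738547/15284 743201/15284]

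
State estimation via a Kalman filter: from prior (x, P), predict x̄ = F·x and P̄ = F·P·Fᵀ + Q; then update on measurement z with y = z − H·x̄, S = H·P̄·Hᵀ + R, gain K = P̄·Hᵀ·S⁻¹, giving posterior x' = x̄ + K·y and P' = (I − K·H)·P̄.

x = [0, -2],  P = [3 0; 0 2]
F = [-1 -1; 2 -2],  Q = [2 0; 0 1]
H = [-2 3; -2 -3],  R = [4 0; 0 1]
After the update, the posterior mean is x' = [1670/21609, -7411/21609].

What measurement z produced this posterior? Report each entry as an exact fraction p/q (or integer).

z = [-1, 1]

x̄ = F·x = [2, 4]
P̄ = F·P·Fᵀ + Q = [7 -2; -2 21]
S = H·P̄·Hᵀ + R = [245 -161; -161 194]
K = P̄·Hᵀ·S⁻¹ = [-5168/21609 -740/3087; 3499/21609 -524/3087]
x' − x̄ = [-41548/21609, -93847/21609] = K·y
y = (KᵀK)⁻¹·Kᵀ·(x' − x̄) = [-9, 17]
z = y + H·x̄ = [-9, 17] + [8, -16] = [-1, 1]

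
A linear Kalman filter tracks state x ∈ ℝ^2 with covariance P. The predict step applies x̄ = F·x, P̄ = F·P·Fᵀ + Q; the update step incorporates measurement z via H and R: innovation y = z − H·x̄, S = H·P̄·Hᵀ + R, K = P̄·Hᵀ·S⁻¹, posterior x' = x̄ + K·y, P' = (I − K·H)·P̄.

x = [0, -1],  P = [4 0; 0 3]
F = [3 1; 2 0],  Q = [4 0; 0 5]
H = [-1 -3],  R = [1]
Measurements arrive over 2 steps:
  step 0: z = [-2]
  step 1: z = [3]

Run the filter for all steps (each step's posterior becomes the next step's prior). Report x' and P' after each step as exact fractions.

step 0: x̄ = F·x = [-1, 0]
step 0: P̄ = F·P·Fᵀ + Q = [43 24; 24 21]
step 0: y = z − H·x̄ = [-3]
step 0: S = H·P̄·Hᵀ + R = [377]
step 0: K = P̄·Hᵀ·S⁻¹ = [-115/377; -3/13]
step 0: x' = x̄ + K·y = [-32/377, 9/13]
step 0: P' = (I − K·H)·P̄ = [2986/377 -33/13; -33/13 12/13]
step 1: x̄ = F·x = [165/377, -64/377]
step 1: P̄ = F·P·Fᵀ + Q = [22988/377 16002/377; 16002/377 13829/377]
step 1: y = z − H·x̄ = [1104/377]
step 1: S = H·P̄·Hᵀ + R = [243838/377]
step 1: K = P̄·Hᵀ·S⁻¹ = [-5071/17417; -57489/243838]
step 1: x' = x̄ + K·y = [-7227/17417, -104872/121919]
step 1: P' = (I − K·H)·P̄ = [107086/17417 -34005/17417; -34005/17417 177853/243838]

step 0: x' = [-32/377, 9/13], P' = [2986/377 -33/13; -33/13 12/13]
step 1: x' = [-7227/17417, -104872/121919], P' = [107086/17417 -34005/17417; -34005/17417 177853/243838]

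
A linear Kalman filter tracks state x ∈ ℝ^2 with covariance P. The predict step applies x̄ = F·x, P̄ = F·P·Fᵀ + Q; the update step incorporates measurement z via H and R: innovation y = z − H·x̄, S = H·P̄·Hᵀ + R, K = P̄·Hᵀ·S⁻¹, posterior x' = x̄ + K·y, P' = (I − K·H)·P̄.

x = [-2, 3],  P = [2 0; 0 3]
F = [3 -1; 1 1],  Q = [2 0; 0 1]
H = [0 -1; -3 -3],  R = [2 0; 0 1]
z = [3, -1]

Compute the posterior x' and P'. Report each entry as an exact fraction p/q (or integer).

x̄ = F·x = [-9, 1]
P̄ = F·P·Fᵀ + Q = [23 3; 3 6]
y = z − H·x̄ = [4, -25]
S = H·P̄·Hᵀ + R = [8 27; 27 316]
K = P̄·Hᵀ·S⁻¹ = [1158/1799 -543/1799; -1167/1799 -54/1799]
x' = x̄ + K·y = [288/257, -217/257]
P' = (I − K·H)·P̄ = [2497/1799 -2316/1799; -2316/1799 2334/1799]

x' = [288/257, -217/257]
P' = [2497/1799 -2316/1799; -2316/1799 2334/1799]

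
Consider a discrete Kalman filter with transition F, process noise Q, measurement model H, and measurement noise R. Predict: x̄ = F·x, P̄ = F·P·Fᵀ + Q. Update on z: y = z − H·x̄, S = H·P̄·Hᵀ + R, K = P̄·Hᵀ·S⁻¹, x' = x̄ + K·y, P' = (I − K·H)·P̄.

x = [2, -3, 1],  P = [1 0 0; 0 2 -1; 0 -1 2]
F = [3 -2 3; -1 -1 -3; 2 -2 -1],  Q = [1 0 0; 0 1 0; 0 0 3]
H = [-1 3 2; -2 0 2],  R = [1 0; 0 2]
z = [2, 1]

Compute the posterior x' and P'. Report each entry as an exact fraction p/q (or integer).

x̄ = F·x = [15, -2, 9]
P̄ = F·P·Fᵀ + Q = [48 -20 12; -20 16 1; 12 1 13]
y = z − H·x̄ = [5, 13]
S = H·P̄·Hᵀ + R = [329 202; 202 150]
K = P̄·Hᵀ·S⁻¹ = [972/4273 -3360/4273; 1008/4273 -161/4273; 1073/4273 -1388/4273]
x' = x̄ + K·y = [25275/4273, -5599/4273, 25778/4273]
P' = (I − K·H)·P̄ = [44832/4273 -12380/4273 41472/4273; -12380/4273 4570/4273 -12541/4273; 41472/4273 -12541/4273 40084/4273]

x' = [25275/4273, -5599/4273, 25778/4273]
P' = [44832/4273 -12380/4273 41472/4273; -12380/4273 4570/4273 -12541/4273; 41472/4273 -12541/4273 40084/4273]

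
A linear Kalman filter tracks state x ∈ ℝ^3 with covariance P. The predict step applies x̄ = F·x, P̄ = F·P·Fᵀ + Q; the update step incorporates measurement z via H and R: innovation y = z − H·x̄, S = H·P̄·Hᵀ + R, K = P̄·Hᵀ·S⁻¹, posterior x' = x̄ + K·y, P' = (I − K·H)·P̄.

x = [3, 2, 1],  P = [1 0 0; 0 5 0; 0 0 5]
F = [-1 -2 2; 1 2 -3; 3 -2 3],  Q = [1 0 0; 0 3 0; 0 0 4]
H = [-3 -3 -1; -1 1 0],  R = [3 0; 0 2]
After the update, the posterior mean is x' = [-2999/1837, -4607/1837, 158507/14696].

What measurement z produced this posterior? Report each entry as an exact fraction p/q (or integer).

z = [2, -1]

x̄ = F·x = [-5, 4, 8]
P̄ = F·P·Fᵀ + Q = [42 -51 47; -51 69 -62; 47 -62 78]
S = H·P̄·Hᵀ + R = [72 28; 28 215]
K = P̄·Hᵀ·S⁻¹ = [-212/1837 -767/1837; -205/1837 1052/1837; -4043/14696 -1731/3674]
x' − x̄ = [6186/1837, -11955/1837, 40939/14696] = K·y
y = (KᵀK)⁻¹·Kᵀ·(x' − x̄) = [7, -10]
z = y + H·x̄ = [7, -10] + [-5, 9] = [2, -1]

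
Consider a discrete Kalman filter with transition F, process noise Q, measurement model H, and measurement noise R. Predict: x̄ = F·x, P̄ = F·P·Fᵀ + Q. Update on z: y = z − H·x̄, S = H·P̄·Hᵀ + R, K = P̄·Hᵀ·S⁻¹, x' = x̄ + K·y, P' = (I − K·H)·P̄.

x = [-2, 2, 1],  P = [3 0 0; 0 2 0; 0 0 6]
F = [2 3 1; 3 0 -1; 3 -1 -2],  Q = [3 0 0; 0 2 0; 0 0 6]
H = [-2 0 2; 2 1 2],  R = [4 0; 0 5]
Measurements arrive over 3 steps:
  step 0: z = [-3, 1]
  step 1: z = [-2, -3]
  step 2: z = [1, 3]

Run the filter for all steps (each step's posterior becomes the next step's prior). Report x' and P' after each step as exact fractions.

step 0: x̄ = F·x = [3, -7, -10]
step 0: P̄ = F·P·Fᵀ + Q = [39 12 0; 12 35 39; 0 39 59]
step 0: y = z − H·x̄ = [23, 22]
step 0: S = H·P̄·Hᵀ + R = [396 134; 134 636]
step 0: K = P̄·Hᵀ·S⁻¹ = [-15417/58475 11523/58475; 7993/116950 11754/58475; 5401/23390 2318/11695]
step 0: x' = x̄ + K·y = [14868/11695, -23527/23390, -1537/4678]
step 0: P' = (I − K·H)·P̄ = [40929/58475 -44433/58475 2019/11695; -44433/58475 220516/58475 -7288/11695; 2019/11695 -7288/11695 1484/2339]
step 1: x̄ = F·x = [-9397/11695, 96893/23390, 25621/4678]
step 1: P̄ = F·P·Fᵀ + Q = [1649429/58475 -72008/58475 -111244/11695; -72008/58475 461841/58475 89713/11695; -111244/11695 89713/11695 43513/2339]
step 1: y = z − H·x̄ = [-170289/11695, -77137/4678]
step 1: S = H·P̄·Hᵀ + R = [15632676/58475 -241054/11695; -241054/11695 350388/2339]
step 1: K = P̄·Hᵀ·S⁻¹ = [-154310441/579242737 118585213/579242737; 90504279/1158485474 86566310/579242737; 261862155/1158485474 117982578/579242737]
step 1: x' = x̄ + K·y = [-347848183/1158485474, 313183244/579242737, -679455506/579242737]
step 1: P' = (I − K·H)·P̄ = [409964403/579242737 -429689783/579242737 101343521/579242737; -429689783/579242737 1970582124/579242737 -339185504/579242737; 101343521/579242737 -339185504/579242737 363205676/579242737]
step 2: x̄ = F·x = [-87753957/579242737, 315366463/1158485474, 1047910987/1158485474]
step 2: P̄ = F·P·Fᵀ + Q = [14690014279/579242737 -651727272/579242737 -4913244780/579242737; -651727272/579242737 4603309651/579242737 4453883135/579242737; -4913244780/579242737 4453883135/579242737 10593815307/579242737]
step 2: y = z − H·x̄ = [-644176164/579242737, 1415283813/1158485474]
step 2: S = H·P̄·Hᵀ + R = [142758247532/579242737 -6173575074/579242737; -6173575074/579242737 84537506892/579242737]
step 2: K = P̄·Hᵀ·S⁻¹ = [-460044545753/1730753006897 1060153618375/5192259020691; 270064044263/3461506013794 779370312850/5192259020691; 782484746427/3461506013794 1057066830838/5192259020691]
step 2: x' = x̄ + K·y = [1362257961423/3461506013794, 1276717542017/3461506013794, 3121835019257/3461506013794]
step 2: P' = (I − K·H)·P̄ = [3669101861521/5192259020691 -3855104805173/5192259020691 908834587003/5192259020691; -3855104805173/5192259020691 17696886519364/5192259020691 -3044912672384/5192259020691; 908834587003/5192259020691 -3044912672384/5192259020691 3256288826284/5192259020691]

step 0: x' = [14868/11695, -23527/23390, -1537/4678], P' = [40929/58475 -44433/58475 2019/11695; -44433/58475 220516/58475 -7288/11695; 2019/11695 -7288/11695 1484/2339]
step 1: x' = [-347848183/1158485474, 313183244/579242737, -679455506/579242737], P' = [409964403/579242737 -429689783/579242737 101343521/579242737; -429689783/579242737 1970582124/579242737 -339185504/579242737; 101343521/579242737 -339185504/579242737 363205676/579242737]
step 2: x' = [1362257961423/3461506013794, 1276717542017/3461506013794, 3121835019257/3461506013794], P' = [3669101861521/5192259020691 -3855104805173/5192259020691 908834587003/5192259020691; -3855104805173/5192259020691 17696886519364/5192259020691 -3044912672384/5192259020691; 908834587003/5192259020691 -3044912672384/5192259020691 3256288826284/5192259020691]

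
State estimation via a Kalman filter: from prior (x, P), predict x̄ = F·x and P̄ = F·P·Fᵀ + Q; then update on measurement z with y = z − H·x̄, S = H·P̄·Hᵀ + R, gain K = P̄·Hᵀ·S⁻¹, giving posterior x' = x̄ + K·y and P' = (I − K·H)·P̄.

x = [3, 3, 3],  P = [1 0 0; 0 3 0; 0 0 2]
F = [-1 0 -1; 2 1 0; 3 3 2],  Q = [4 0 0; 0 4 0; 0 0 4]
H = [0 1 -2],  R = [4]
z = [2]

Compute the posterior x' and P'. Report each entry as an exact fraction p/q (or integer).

x' = [-130/49, 544/147, 69/49]
P' = [295/49 -22/49 -19/49; -22/49 1256/147 222/49; -19/49 222/49 165/49]

x̄ = F·x = [-6, 9, 24]
P̄ = F·P·Fᵀ + Q = [7 -2 -7; -2 11 15; -7 15 48]
y = z − H·x̄ = [41]
S = H·P̄·Hᵀ + R = [147]
K = P̄·Hᵀ·S⁻¹ = [4/49; -19/147; -27/49]
x' = x̄ + K·y = [-130/49, 544/147, 69/49]
P' = (I − K·H)·P̄ = [295/49 -22/49 -19/49; -22/49 1256/147 222/49; -19/49 222/49 165/49]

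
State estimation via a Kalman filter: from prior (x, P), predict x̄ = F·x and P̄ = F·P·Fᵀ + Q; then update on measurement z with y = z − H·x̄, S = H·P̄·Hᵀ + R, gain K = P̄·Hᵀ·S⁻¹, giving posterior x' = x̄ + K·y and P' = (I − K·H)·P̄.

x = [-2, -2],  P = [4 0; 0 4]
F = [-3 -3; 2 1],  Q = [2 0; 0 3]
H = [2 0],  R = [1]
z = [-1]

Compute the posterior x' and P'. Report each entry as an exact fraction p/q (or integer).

x' = [-136/297, 2/33]
P' = [74/297 -4/33; -4/33 61/11]

x̄ = F·x = [12, -6]
P̄ = F·P·Fᵀ + Q = [74 -36; -36 23]
y = z − H·x̄ = [-25]
S = H·P̄·Hᵀ + R = [297]
K = P̄·Hᵀ·S⁻¹ = [148/297; -8/33]
x' = x̄ + K·y = [-136/297, 2/33]
P' = (I − K·H)·P̄ = [74/297 -4/33; -4/33 61/11]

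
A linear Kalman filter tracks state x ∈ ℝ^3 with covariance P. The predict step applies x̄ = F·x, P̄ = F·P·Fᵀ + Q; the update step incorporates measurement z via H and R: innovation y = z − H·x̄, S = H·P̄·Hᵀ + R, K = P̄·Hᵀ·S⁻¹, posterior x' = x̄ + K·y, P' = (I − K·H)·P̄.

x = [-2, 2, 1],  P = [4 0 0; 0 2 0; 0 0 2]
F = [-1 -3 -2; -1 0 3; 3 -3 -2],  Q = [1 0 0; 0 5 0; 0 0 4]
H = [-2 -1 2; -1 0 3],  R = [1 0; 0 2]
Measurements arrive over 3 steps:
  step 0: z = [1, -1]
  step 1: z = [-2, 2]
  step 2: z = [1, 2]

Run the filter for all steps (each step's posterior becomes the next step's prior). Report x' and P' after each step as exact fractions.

step 0: x̄ = F·x = [-6, 5, -14]
step 0: P̄ = F·P·Fᵀ + Q = [31 -8 14; -8 27 -24; 14 -24 66]
step 0: y = z − H·x̄ = [22, 35]
step 0: S = H·P̄·Hᵀ + R = [368 410; 410 543]
step 0: K = P̄·Hᵀ·S⁻¹ = [-4657/7931 3677/7931; -527/2884 29/1442; -212/1133 544/1133]
step 0: x' = x̄ + K·y = [-21345/7931, 1214/721, -1486/1133]
step 0: P' = (I − K·H)·P̄ = [84332/7931 -9353/721 4366/1133; -9353/721 50487/2884 -444/103; 4366/1133 -444/103 1818/1133]
step 1: x̄ = F·x = [2087/7931, -9861/7931, -11899/1133]
step 1: P̄ = F·P·Fᵀ + Q = [1949657/31724 -23543/7931 647003/4532; -23543/7931 55149/7931 839/1133; 647003/4532 839/1133 1809179/4532]
step 1: y = z − H·x̄ = [145037/7931, 24348/721]
step 1: S = H·P̄·Hᵀ + R = [5501284/7931 988364/721; 988364/721 2018574/721]
step 1: K = P̄·Hᵀ·S⁻¹ = [-77897519/124567090 108925823/249134180; -23057303/249134180 5875749/124567090; -24153839/124567090 117519573/249134180]
step 1: x' = x̄ + K·y = [447439379/124567090, -334572437/249134180, 234365039/124567090]
step 1: P' = (I − K·H)·P̄ = [2300335831/498268360 -308131938/62283545 912013041/498268360; -308131938/62283545 1682096303/249134180 -100752063/62283545; 912013041/498268360 -100752063/62283545 460697111/498268360]
step 2: x̄ = F·x = [-828621603/249134180, 127827869/62283545, 2750893429/249134180]
step 2: P̄ = F·P·Fᵀ + Q = [14104647181/498268360 -379219463/124567090 26689597217/498268360; -379219463/124567090 433234173/62283545 56483829/124567090; 26689597217/498268360 56483829/124567090 78571262349/498268360]
step 2: y = z − H·x̄ = [-1599646102/62283545, -858303353/24913418]
step 2: S = H·P̄·Hᵀ + R = [19272468682/62283545 7098135173/12456709; 7098135173/12456709 28105248087/24913418]
step 2: K = P̄·Hᵀ·S⁻¹ = [-467635336714/759074572079 650573364223/1518149144158; -307075116433/3036298288316 83480976367/1518149144158; -144048220283/759074572079 710059190339/1518149144158]
step 2: x' = x̄ + K·y = [-1720871515944/759074572079, 8366175098567/3036298288316, -150091692461/759074572079]
step 2: P' = (I − K·H)·P̄ = [13879281522707/3036298288316 -3725076261373/759074572079 5493858326533/3036298288316; -3725076261373/759074572079 20396764447401/3036298288316 -1213865095002/759074572079; 5493858326533/3036298288316 -1213865095002/759074572079 2778031695963/3036298288316]

step 0: x' = [-21345/7931, 1214/721, -1486/1133], P' = [84332/7931 -9353/721 4366/1133; -9353/721 50487/2884 -444/103; 4366/1133 -444/103 1818/1133]
step 1: x' = [447439379/124567090, -334572437/249134180, 234365039/124567090], P' = [2300335831/498268360 -308131938/62283545 912013041/498268360; -308131938/62283545 1682096303/249134180 -100752063/62283545; 912013041/498268360 -100752063/62283545 460697111/498268360]
step 2: x' = [-1720871515944/759074572079, 8366175098567/3036298288316, -150091692461/759074572079], P' = [13879281522707/3036298288316 -3725076261373/759074572079 5493858326533/3036298288316; -3725076261373/759074572079 20396764447401/3036298288316 -1213865095002/759074572079; 5493858326533/3036298288316 -1213865095002/759074572079 2778031695963/3036298288316]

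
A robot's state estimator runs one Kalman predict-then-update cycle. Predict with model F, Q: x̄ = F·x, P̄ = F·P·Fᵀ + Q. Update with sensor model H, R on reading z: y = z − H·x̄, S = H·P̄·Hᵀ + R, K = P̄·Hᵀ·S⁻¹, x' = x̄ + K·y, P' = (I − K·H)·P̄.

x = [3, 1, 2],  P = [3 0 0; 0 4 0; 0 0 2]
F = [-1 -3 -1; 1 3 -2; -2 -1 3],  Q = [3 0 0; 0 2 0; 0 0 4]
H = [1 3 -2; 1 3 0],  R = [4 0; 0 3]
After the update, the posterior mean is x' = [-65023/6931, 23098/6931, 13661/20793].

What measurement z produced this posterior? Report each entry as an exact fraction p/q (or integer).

z = [-1, 1]

x̄ = F·x = [-8, 2, -1]
P̄ = F·P·Fᵀ + Q = [44 -35 12; -35 49 -30; 12 -30 38]
S = H·P̄·Hᵀ + R = [743 431; 431 278]
K = P̄·Hᵀ·S⁻¹ = [887/6931 -2896/6931; -152/6931 3028/6931; -9194/20793 8420/20793]
x' − x̄ = [-9575/6931, 9236/6931, 34454/20793] = K·y
y = (KᵀK)⁻¹·Kᵀ·(x' − x̄) = [-1, 3]
z = y + H·x̄ = [-1, 3] + [0, -2] = [-1, 1]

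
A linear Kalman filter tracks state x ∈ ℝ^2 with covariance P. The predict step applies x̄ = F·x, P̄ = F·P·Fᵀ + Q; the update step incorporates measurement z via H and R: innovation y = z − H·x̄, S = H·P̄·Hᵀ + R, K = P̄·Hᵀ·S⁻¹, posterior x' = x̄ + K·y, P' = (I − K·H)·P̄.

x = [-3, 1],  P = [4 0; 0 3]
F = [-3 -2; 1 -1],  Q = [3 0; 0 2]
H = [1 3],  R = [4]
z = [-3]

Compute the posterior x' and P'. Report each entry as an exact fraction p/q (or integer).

x̄ = F·x = [7, -4]
P̄ = F·P·Fᵀ + Q = [51 -6; -6 9]
y = z − H·x̄ = [2]
S = H·P̄·Hᵀ + R = [100]
K = P̄·Hᵀ·S⁻¹ = [33/100; 21/100]
x' = x̄ + K·y = [383/50, -179/50]
P' = (I − K·H)·P̄ = [4011/100 -1293/100; -1293/100 459/100]

x' = [383/50, -179/50]
P' = [4011/100 -1293/100; -1293/100 459/100]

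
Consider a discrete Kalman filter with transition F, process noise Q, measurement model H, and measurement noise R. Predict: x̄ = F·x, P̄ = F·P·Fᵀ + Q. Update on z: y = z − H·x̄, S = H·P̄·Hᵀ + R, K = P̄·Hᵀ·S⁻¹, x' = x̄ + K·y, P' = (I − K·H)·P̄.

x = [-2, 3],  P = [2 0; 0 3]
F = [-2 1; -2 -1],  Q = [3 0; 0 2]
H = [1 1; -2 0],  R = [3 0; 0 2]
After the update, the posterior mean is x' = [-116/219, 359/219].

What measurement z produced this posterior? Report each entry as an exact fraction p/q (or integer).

x̄ = F·x = [7, 1]
P̄ = F·P·Fᵀ + Q = [14 5; 5 13]
S = H·P̄·Hᵀ + R = [40 -38; -38 58]
K = P̄·Hᵀ·S⁻¹ = [19/438 -199/438; 166/219 71/219]
x' − x̄ = [-1649/219, 140/219] = K·y
y = (KᵀK)⁻¹·Kᵀ·(x' − x̄) = [-6, 16]
z = y + H·x̄ = [-6, 16] + [8, -14] = [2, 2]

z = [2, 2]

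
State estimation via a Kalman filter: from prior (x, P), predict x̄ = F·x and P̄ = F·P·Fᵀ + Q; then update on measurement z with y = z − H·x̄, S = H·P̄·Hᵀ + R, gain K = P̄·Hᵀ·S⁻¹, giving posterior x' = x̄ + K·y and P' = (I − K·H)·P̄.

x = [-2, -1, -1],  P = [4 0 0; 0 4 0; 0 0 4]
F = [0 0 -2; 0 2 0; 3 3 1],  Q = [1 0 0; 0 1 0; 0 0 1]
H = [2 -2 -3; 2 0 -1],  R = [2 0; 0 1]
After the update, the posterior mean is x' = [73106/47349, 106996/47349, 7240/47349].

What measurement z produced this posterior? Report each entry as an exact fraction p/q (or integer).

x̄ = F·x = [2, -2, -10]
P̄ = F·P·Fᵀ + Q = [17 0 -8; 0 17 24; -8 24 77]
S = H·P̄·Hᵀ + R = [1215 411; 411 178]
K = P̄·Hᵀ·S⁻¹ = [-6938/47349 9064/15783; -9004/47349 4802/15783; -14287/47349 2750/15783]
x' − x̄ = [-21592/47349, 201694/47349, 480730/47349] = K·y
y = (KᵀK)⁻¹·Kᵀ·(x' − x̄) = [-40, -11]
z = y + H·x̄ = [-40, -11] + [38, 14] = [-2, 3]

z = [-2, 3]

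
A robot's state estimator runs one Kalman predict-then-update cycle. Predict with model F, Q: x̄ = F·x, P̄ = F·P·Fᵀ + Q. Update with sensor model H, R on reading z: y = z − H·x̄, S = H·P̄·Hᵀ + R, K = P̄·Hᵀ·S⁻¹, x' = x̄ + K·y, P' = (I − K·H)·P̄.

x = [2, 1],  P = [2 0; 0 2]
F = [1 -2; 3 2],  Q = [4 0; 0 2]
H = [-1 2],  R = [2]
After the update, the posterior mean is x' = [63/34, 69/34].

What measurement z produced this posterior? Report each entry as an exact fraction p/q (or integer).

z = [2]

x̄ = F·x = [0, 8]
P̄ = F·P·Fᵀ + Q = [14 -2; -2 28]
S = H·P̄·Hᵀ + R = [136]
K = P̄·Hᵀ·S⁻¹ = [-9/68; 29/68]
x' − x̄ = [63/34, -203/34] = K·y
y = (KᵀK)⁻¹·Kᵀ·(x' − x̄) = [-14]
z = y + H·x̄ = [-14] + [16] = [2]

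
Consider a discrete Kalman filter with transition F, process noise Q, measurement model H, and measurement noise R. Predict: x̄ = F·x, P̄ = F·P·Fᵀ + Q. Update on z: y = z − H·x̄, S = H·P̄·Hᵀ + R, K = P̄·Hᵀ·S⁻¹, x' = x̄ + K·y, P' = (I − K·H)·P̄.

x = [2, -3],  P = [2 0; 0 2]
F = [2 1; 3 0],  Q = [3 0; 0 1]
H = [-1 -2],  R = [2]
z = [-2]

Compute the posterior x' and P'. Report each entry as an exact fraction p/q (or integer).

x' = [-268/139, 284/139]
P' = [438/139 -182/139; -182/139 141/139]

x̄ = F·x = [1, 6]
P̄ = F·P·Fᵀ + Q = [13 12; 12 19]
y = z − H·x̄ = [11]
S = H·P̄·Hᵀ + R = [139]
K = P̄·Hᵀ·S⁻¹ = [-37/139; -50/139]
x' = x̄ + K·y = [-268/139, 284/139]
P' = (I − K·H)·P̄ = [438/139 -182/139; -182/139 141/139]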